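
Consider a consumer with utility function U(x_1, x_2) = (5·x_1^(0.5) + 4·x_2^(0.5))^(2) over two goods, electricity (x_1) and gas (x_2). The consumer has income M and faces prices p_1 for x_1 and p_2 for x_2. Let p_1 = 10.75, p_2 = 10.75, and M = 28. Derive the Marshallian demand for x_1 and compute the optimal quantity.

x_1* = 1.5882

Numerically x_2/x_1 = 0.64, so x_1* = 28/(10.75 + 10.75·0.64) = 1.5882.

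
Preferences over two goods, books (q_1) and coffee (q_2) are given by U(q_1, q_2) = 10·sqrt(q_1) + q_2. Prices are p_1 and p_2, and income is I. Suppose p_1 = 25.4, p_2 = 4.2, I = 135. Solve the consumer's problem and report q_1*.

q_1* = 0.6836

Set MRS = p_1/p_2: 5·q_1^(−1/2) = p_1/p_2.
Solve: √q_1 = 5·p_2/p_1, so q_1*(p_1,p_2) = (5·p_2/p_1)², and q_2* = (I − p_1·q_1*)/p_2.
Plugging in: q_1* = (5·4.2/25.4)² = 0.6836.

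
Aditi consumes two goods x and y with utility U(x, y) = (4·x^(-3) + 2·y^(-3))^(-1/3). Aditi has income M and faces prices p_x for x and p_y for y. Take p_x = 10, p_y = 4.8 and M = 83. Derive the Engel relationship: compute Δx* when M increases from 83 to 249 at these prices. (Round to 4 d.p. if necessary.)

Δx* = 11.179

Substitute y = (y/x)·x into the budget: x* = M/(p_x + p_y·(y/x)).
Numerically y/x = 1.010258, so x* = 83/(10 + 4.8·1.010258) = 5.5895.
At M' = 249: x* = 16.7685. Change: 16.7685 − 5.5895 = 11.179.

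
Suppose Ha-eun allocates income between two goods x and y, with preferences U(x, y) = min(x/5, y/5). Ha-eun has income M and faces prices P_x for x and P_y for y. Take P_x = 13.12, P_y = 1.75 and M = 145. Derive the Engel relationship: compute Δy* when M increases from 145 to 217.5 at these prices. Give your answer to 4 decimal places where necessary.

With perfect complements, no substitution: consume in ratio x:y = 5:5.
Budget: P_x·x + P_y·x = M, so (5·P_x + 5·P_y)·x = 5·M.
Demand: x*(P_x,P_y,M) = 5·M/(5·P_x + 5·P_y), y* = 5·M/(5·P_x + 5·P_y).
Here 5·13.12 + 5·1.75 = 74.35, giving y* = 9.7512.
At M' = 217.5: y* = 14.6268. Change: 14.6268 − 9.7512 = 4.8756.

Δy* = 4.8756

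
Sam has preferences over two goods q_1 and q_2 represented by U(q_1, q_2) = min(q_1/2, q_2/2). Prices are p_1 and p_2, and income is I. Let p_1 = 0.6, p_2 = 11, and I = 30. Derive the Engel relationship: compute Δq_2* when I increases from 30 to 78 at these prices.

Δq_2* = 4.1379

Leontief preferences: the optimum is at the kink where q_1/2 = q_2/2, i.e. q_2 = q_1.
Budget: p_1·q_1 + p_2·q_1 = I, so (2·p_1 + 2·p_2)·q_1 = 2·I.
Demand: q_1*(p_1,p_2,I) = 2·I/(2·p_1 + 2·p_2), q_2* = 2·I/(2·p_1 + 2·p_2).
Here 2·0.6 + 2·11 = 23.2, giving q_2* = 2.5862.
At I' = 78: q_2* = 6.7241. Change: 6.7241 − 2.5862 = 4.1379.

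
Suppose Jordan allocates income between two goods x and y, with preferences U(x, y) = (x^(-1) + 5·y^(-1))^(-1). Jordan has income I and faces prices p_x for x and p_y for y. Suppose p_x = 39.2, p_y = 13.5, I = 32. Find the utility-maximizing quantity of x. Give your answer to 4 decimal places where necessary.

x* = 0.353

MU_x ∝ x^(-2), MU_y ∝ 5·y^(-2), so MRS = (1/5)·(y/x)^(2) = p_x/p_y.
Solve for the ratio: y/x = [5·p_x/p_y]^(0.5).
Substitute y = (y/x)·x into the budget: x* = I/(p_x + p_y·(y/x)).
Numerically y/x = 3.810317, so x* = 32/(39.2 + 13.5·3.810317) = 0.353.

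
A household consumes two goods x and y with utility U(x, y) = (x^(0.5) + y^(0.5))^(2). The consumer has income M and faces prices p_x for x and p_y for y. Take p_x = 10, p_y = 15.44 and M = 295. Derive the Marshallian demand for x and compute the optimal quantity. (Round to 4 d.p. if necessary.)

MRS = MU_x/MU_y = (y/x)^(0.5). Set equal to p_x/p_y.
Hence y/x = (p_x/p_y)^(1/(0.5)), i.e. raised to the 2 power.
Substitute y = (y/x)·x into the budget: x* = M/(p_x + p_y·(y/x)).
Numerically y/x = 0.419474, so x* = 295/(10 + 15.44·0.419474) = 17.9041.

x* = 17.9041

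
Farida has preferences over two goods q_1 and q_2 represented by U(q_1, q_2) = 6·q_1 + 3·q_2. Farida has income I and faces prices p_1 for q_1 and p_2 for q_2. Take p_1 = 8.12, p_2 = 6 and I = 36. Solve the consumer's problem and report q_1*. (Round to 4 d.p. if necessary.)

Perfect substitutes: compare marginal utility per dollar. 6/p_1 vs 3/p_2 → 0.7389 vs 0.5.
q_1 gives more utility per dollar, so spend all income on q_1: q_1* = I/p_1, q_2* = 0.
Numerically: q_1* = 4.4335, q_2* = 0.

q_1* = 4.4335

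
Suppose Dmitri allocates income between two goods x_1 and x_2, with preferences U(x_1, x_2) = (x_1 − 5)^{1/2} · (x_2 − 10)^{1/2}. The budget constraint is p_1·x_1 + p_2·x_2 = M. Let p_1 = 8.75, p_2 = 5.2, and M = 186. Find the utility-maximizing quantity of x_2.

x_2* = 18.6779

MRS = (x_2−10)/(x_1−5). Tangency with p_1/p_2 gives x_2−10 = (p_1/p_2)·(x_1−5).
Substituting into the budget: x_1* = 5 + 0.5·(M − 5·p_1 − 10·p_2)/p_1, and x_2* = 10 + 0.5·(…)/p_2.
Discretionary income = 186 − 5·8.75 − 10·5.2 = 90.25; x_2* = 10 + 0.5·90.25/5.2 = 18.6779.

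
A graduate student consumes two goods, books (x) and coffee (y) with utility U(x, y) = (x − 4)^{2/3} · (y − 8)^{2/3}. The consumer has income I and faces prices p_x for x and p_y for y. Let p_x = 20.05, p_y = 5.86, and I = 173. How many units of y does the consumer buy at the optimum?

MRS = (y−8)/(x−4). Tangency with p_x/p_y gives y−8 = (p_x/p_y)·(x−4).
After buying the subsistence bundle (4, 8), a share 0.5 of the remaining income goes to x: x* = 4 + 0.5·(I − 4p_x − 8p_y)/p_x.
Discretionary income = 173 − 4·20.05 − 8·5.86 = 45.92; y* = 8 + 0.5·45.92/5.86 = 11.9181.

y* = 11.9181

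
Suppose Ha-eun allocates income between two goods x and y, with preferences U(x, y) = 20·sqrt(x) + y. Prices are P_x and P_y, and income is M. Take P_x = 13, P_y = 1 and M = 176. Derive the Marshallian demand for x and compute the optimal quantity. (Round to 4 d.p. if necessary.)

x* = 0.5917

Utility is quasi-linear in y; the FOC for x is 10/√x = P_x/P_y.
Solve: √x = 10·P_y/P_x, so x*(P_x,P_y) = (10·P_y/P_x)², and y* = (M − P_x·x*)/P_y.
Plugging in: x* = (10·1/13)² = 0.5917.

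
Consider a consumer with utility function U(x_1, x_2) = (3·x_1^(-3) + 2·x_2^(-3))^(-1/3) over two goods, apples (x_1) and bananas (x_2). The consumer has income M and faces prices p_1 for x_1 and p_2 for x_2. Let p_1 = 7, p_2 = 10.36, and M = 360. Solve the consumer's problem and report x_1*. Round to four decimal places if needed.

MRS = MU_x_1/MU_x_2 = (3/2)·(x_2/x_1)^(4). Set equal to p_1/p_2.
Hence x_2/x_1 = ((2/3)·p_1/p_2)^(1/(4)), i.e. raised to the 0.25 power.
With the ratio pinned down, the budget gives x_1* = M/(p_1 + p_2·(x_2/x_1)) and x_2* = (x_2/x_1)·x_1*.
Numerically x_2/x_1 = 0.819241, so x_1* = 360/(7 + 10.36·0.819241) = 23.2448.

x_1* = 23.2448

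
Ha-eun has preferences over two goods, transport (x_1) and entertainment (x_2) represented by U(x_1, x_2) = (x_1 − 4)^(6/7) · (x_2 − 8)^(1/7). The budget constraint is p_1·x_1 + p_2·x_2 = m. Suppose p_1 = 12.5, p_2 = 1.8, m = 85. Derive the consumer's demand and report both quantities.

x_1* = 5.4126, x_2* = 9.6349

Substituting into the budget: x_1* = 4 + 6/7·(m − 4·p_1 − 8·p_2)/p_1, and x_2* = 8 + 1/7·(…)/p_2.
Discretionary income = 85 − 4·12.5 − 8·1.8 = 20.6; x_1* = 4 + 6/7·20.6/12.5 = 5.4126; x_2* = 8 + 1/7·20.6/1.8 = 9.6349.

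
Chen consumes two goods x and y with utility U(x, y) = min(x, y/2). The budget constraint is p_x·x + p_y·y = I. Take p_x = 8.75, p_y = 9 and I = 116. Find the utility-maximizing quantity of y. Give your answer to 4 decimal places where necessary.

Demand: x*(p_x,p_y,I) = I/(p_x + 2·p_y), y* = 2·I/(p_x + 2·p_y).
Here 8.75 + 2·9 = 26.75, giving y* = 8.6729.

y* = 8.6729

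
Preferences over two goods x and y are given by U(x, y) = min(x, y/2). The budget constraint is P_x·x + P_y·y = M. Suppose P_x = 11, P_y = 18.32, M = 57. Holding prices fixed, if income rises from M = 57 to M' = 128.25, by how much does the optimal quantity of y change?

Δy* = 2.9912

With perfect complements, no substitution: consume in ratio x:y = 1:2.
Budget: P_x·x + P_y·2·x = M, so (P_x + 2·P_y)·x = M.
Demand: x*(P_x,P_y,M) = M/(P_x + 2·P_y), y* = 2·M/(P_x + 2·P_y).
Here 11 + 2·18.32 = 47.64, giving y* = 2.3929.
At M' = 128.25: y* = 5.3841. Change: 5.3841 − 2.3929 = 2.9912.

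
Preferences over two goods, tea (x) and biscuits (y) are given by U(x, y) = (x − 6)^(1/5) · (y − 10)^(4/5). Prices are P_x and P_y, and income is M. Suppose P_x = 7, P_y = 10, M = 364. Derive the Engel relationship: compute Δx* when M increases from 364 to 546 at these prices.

This is Cobb-Douglas in (x−6, y−10): tangency gives 0.2·P_y·(y−10) = 0.8·P_x·(x−6).
Substituting into the budget: x* = 6 + 0.2·(M − 6·P_x − 10·P_y)/P_x, and y* = 10 + 0.8·(…)/P_y.
Discretionary income = 364 − 6·7 − 10·10 = 222; x* = 6 + 0.2·222/7 = 12.3429.
At M' = 546: x* = 17.5429. Change: 17.5429 − 12.3429 = 5.2.

Δx* = 5.2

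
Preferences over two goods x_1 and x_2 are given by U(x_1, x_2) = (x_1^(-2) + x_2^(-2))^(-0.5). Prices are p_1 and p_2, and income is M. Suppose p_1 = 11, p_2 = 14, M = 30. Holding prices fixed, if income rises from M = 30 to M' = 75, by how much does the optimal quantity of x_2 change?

MRS = MU_x_1/MU_x_2 = (x_2/x_1)^(3). Set equal to p_1/p_2.
Solve for the ratio: x_2/x_1 = [p_1/p_2]^(1/3).
With the ratio pinned down, the budget gives x_1* = M/(p_1 + p_2·(x_2/x_1)) and x_2* = (x_2/x_1)·x_1*.
Numerically x_2/x_1 = 0.922759, so x_1* = 30/(11 + 14·0.922759) = 1.2543 and x_2* = 0.922759·1.2543 = 1.1574.
At M' = 75: x_2* = 2.8934. Change: 2.8934 − 1.1574 = 1.7361.

Δx_2* = 1.7361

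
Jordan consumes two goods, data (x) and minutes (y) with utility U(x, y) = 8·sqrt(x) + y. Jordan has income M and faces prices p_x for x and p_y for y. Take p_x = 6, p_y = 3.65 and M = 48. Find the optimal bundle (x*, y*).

x* = 5.9211, y* = 3.4174

Utility is quasi-linear in y; the FOC for x is 4/√x = p_x/p_y.
Solve: √x = 4·p_y/p_x, so x*(p_x,p_y) = (4·p_y/p_x)², and y* = (M − p_x·x*)/p_y.
Plugging in: x* = (4·3.65/6)² = 5.9211, y* = 3.4174.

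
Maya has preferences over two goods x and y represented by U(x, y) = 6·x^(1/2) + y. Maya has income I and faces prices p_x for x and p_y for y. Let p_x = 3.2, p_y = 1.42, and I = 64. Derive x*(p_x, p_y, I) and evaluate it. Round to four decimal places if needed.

x* = 1.7722

Utility is quasi-linear in y; the FOC for x is 3/√x = p_x/p_y.
Solve: √x = 3·p_y/p_x, so x*(p_x,p_y) = (3·p_y/p_x)², and y* = (I − p_x·x*)/p_y.
Plugging in: x* = (3·1.42/3.2)² = 1.7722.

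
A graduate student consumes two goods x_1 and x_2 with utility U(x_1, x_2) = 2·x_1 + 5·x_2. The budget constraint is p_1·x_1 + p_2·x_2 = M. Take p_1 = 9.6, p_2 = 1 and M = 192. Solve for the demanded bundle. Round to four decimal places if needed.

x_1* = 0, x_2* = 192

Linear utility — the consumer picks whichever good has higher MU/price: 2/9.6 = 0.2083 vs 5/1 = 5.
x_2 gives more utility per dollar, so spend all income on x_2: x_2* = M/p_2, x_1* = 0.
Numerically: x_1* = 0, x_2* = 192.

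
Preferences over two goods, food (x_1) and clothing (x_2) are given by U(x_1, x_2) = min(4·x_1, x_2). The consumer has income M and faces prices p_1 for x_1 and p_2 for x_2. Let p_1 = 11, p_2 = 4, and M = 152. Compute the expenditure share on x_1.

share on x_1 = 0.4074

Leontief preferences: the optimum is at the kink where x_1/1 = x_2/4, i.e. x_2 = 4·x_1.
Budget: p_1·x_1 + p_2·4·x_1 = M, so (p_1 + 4·p_2)·x_1 = M.
Demand: x_1*(p_1,p_2,M) = M/(p_1 + 4·p_2), x_2* = 4·M/(p_1 + 4·p_2).
Here 11 + 4·4 = 27, giving x_1* = 5.6296 and x_2* = 22.5185.
Expenditure on x_1: 11·5.6296 = 61.9259; share = 0.4074.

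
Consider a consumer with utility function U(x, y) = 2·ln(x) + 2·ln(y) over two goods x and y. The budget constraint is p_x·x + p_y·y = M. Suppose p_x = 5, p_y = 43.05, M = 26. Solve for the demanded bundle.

x* = 2.6, y* = 0.302

Tangency: MRS = y/x = p_x/p_y.
So 2·p_y·y = 2·p_x·x; combined with the budget, a share 0.5 of income goes to x.
Demand: x*(p_x,p_y,M) = 0.5·M/p_x and y* = 0.5·M/p_y.
At p_x=5, p_y=43.05, M=26: x* = 0.5·26/5 = 2.6, y* = 0.302.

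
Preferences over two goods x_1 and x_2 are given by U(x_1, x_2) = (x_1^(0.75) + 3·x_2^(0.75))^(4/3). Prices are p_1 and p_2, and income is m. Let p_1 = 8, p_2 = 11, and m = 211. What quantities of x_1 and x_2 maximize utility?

x_1* = 0.8202, x_2* = 18.5853

MU_x_1 ∝ x_1^(-0.25), MU_x_2 ∝ 3·x_2^(-0.25), so MRS = (1/3)·(x_2/x_1)^(0.25) = p_1/p_2.
Solve for the ratio: x_2/x_1 = [3·p_1/p_2]^(4).
Substitute x_2 = (x_2/x_1)·x_1 into the budget: x_1* = m/(p_1 + p_2·(x_2/x_1)).
Numerically x_2/x_1 = 22.660747, so x_1* = 211/(8 + 11·22.660747) = 0.8202 and x_2* = 22.660747·0.8202 = 18.5853.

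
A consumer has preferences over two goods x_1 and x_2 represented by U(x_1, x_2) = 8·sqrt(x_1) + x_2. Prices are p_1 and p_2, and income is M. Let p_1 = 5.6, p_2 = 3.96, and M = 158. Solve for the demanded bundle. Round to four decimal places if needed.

x_1* = 8.0008, x_2* = 28.5847

MU_x_1 = 4/√x_1, MU_x_2 = 1. Tangency: 4/√x_1 = p_1/p_2.
Thus x_1* = (4·p_2/p_1)² — independent of M — with the rest of income spent on x_2.
Plugging in: x_1* = (4·3.96/5.6)² = 8.0008, x_2* = 28.5847.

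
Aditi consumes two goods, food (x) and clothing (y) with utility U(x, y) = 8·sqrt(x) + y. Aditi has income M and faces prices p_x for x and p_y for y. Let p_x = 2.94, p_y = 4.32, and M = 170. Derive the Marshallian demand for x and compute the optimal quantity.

x* = 34.5456

MU_x = 4/√x, MU_y = 1. Tangency: 4/√x = p_x/p_y.
Solve: √x = 4·p_y/p_x, so x*(p_x,p_y) = (4·p_y/p_x)², and y* = (M − p_x·x*)/p_y.
Plugging in: x* = (4·4.32/2.94)² = 34.5456.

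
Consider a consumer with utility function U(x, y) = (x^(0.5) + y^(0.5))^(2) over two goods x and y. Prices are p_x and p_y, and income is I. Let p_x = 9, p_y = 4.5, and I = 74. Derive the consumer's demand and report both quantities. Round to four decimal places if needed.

MU_x ∝ x^(-0.5), MU_y ∝ y^(-0.5), so MRS = (y/x)^(0.5) = p_x/p_y.
Solve for the ratio: y/x = [p_x/p_y]^(2).
Substitute y = (y/x)·x into the budget: x* = I/(p_x + p_y·(y/x)).
Numerically y/x = 4, so x* = 74/(9 + 4.5·4) = 2.7407 and y* = 4·2.7407 = 10.963.

x* = 2.7407, y* = 10.963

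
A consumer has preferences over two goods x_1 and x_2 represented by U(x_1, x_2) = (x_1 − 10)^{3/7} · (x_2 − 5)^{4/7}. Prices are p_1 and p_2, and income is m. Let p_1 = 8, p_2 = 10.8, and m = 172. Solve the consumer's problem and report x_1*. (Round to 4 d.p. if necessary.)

Let x_1' = x_1−10, x_2' = x_2−5. MRS = (3/4)·x_2'/x_1' = p_1/p_2.
After buying the subsistence bundle (10, 5), a share 3/7 of the remaining income goes to x_1: x_1* = 10 + 3/7·(m − 10p_1 − 5p_2)/p_1.
Discretionary income = 172 − 10·8 − 5·10.8 = 38; x_1* = 10 + 3/7·38/8 = 12.0357.

x_1* = 12.0357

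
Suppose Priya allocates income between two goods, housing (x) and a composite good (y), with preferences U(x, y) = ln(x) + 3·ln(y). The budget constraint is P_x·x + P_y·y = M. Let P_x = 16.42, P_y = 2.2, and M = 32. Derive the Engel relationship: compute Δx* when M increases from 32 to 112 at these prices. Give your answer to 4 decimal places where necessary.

Δx* = 1.218

MU_x/MU_y = (y)/(3·x); tangency sets this equal to P_x/P_y.
So P_y·y = 3·P_x·x; combined with the budget, a share 0.25 of income goes to x.
Demand: x*(P_x,P_y,M) = 0.25·M/P_x and y* = 0.75·M/P_y.
At P_x=16.42, P_y=2.2, M=32: x* = 0.25·32/16.42 = 0.4872.
At M' = 112: x* = 1.7052. Change: 1.7052 − 0.4872 = 1.218.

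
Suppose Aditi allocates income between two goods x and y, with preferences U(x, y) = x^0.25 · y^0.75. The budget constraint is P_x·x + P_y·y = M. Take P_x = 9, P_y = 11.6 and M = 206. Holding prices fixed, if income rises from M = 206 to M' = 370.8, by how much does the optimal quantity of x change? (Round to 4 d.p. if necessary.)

Demand: x*(P_x,P_y,M) = 0.25·M/P_x and y* = 0.75·M/P_y.
At P_x=9, P_y=11.6, M=206: x* = 0.25·206/9 = 5.7222.
At M' = 370.8: x* = 10.3. Change: 10.3 − 5.7222 = 4.5778.

Δx* = 4.5778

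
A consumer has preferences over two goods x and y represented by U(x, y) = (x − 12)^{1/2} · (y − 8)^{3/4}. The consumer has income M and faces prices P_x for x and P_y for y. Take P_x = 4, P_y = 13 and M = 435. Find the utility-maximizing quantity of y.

y* = 21.0615

Let x' = x−12, y' = y−8. MRS = (2/3)·y'/x' = P_x/P_y.
After buying the subsistence bundle (12, 8), a share 0.4 of the remaining income goes to x: x* = 12 + 0.4·(M − 12P_x − 8P_y)/P_x.
Discretionary income = 435 − 12·4 − 8·13 = 283; y* = 8 + 0.6·283/13 = 21.0615.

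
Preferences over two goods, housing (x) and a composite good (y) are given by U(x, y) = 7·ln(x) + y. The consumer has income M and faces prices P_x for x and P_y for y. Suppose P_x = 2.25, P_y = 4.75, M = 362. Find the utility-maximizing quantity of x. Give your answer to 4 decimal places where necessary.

Set MRS = P_x/P_y: (7/x)/1 = P_x/P_y.
So x*(P_x,P_y) = 7·P_y/P_x, independent of income; and y* = (M − 7·P_y)/P_y.
At the given prices: x* = 7·4.75/2.25 = 14.7778.

x* = 14.7778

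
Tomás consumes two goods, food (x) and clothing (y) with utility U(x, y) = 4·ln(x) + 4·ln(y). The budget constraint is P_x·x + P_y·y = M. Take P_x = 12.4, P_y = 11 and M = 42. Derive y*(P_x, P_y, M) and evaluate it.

y* = 1.9091

Tangency: MRS = y/x = P_x/P_y.
Rearranging, P_y·y = P_x·x. Substituting into the budget gives P_x·x·(1 + 1) = M.
Demand: x*(P_x,P_y,M) = 0.5·M/P_x and y* = 0.5·M/P_y.
At P_x=12.4, P_y=11, M=42: y* = 0.5·42/11 = 1.9091.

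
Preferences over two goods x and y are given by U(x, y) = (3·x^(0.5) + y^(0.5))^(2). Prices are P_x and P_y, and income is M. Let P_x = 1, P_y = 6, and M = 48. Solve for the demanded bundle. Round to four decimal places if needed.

x* = 47.1273, y* = 0.1455

MRS = MU_x/MU_y = 3·(y/x)^(0.5). Set equal to P_x/P_y.
Solve for the ratio: y/x = [(1/3)·P_x/P_y]^(2).
With the ratio pinned down, the budget gives x* = M/(P_x + P_y·(y/x)) and y* = (y/x)·x*.
Numerically y/x = 0.003086, so x* = 48/(1 + 6·0.003086) = 47.1273 and y* = 0.003086·47.1273 = 0.1455.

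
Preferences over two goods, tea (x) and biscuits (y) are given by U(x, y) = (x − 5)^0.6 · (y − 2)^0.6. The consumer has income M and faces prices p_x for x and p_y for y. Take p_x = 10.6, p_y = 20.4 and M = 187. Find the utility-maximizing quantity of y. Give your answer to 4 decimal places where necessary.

y* = 4.2843

This is Cobb-Douglas in (x−5, y−2): tangency gives 0.6·p_y·(y−2) = 0.6·p_x·(x−5).
After buying the subsistence bundle (5, 2), a share 0.5 of the remaining income goes to x: x* = 5 + 0.5·(M − 5p_x − 2p_y)/p_x.
Discretionary income = 187 − 5·10.6 − 2·20.4 = 93.2; y* = 2 + 0.5·93.2/20.4 = 4.2843.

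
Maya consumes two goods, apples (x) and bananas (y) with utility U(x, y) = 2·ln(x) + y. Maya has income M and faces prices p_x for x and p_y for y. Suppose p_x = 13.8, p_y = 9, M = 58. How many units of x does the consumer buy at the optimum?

MU_x = 2/x, MU_y = 1. Tangency: 2/x = p_x/p_y.
So x*(p_x,p_y) = 2·p_y/p_x, independent of income; and y* = (M − 2·p_y)/p_y.
At the given prices: x* = 2·9/13.8 = 1.3043.

x* = 1.3043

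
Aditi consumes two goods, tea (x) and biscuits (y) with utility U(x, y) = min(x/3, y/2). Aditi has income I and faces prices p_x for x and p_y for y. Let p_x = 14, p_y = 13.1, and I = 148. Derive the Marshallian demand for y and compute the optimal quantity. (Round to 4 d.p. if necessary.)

y* = 4.3402

Here 3·14 + 2·13.1 = 68.2, giving y* = 4.3402.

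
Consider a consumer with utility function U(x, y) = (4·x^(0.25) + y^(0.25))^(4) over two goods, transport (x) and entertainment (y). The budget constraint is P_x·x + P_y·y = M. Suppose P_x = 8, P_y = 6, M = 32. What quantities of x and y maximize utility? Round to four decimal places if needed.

Substitute y = (y/x)·x into the budget: x* = M/(P_x + P_y·(y/x)).
Numerically y/x = 0.23112, so x* = 32/(8 + 6·0.23112) = 3.4091 and y* = 0.23112·3.4091 = 0.7879.

x* = 3.4091, y* = 0.7879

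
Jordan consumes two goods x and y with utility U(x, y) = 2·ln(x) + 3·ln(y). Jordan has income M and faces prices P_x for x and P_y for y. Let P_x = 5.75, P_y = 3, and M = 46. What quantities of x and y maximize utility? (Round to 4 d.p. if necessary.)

The MRS is (2/3)·y/x. Set MRS = P_x/P_y.
So 2·P_y·y = 3·P_x·x; combined with the budget, a share 0.4 of income goes to x.
Demand: x*(P_x,P_y,M) = 0.4·M/P_x and y* = 0.6·M/P_y.
At P_x=5.75, P_y=3, M=46: x* = 0.4·46/5.75 = 3.2, y* = 9.2.

x* = 3.2, y* = 9.2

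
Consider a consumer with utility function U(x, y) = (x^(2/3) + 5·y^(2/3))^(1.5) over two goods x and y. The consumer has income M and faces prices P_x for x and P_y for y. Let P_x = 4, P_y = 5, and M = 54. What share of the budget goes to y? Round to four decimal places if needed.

share on y = 0.9877

MU_x ∝ x^(-1/3), MU_y ∝ 5·y^(-1/3), so MRS = (1/5)·(y/x)^(1/3) = P_x/P_y.
Hence y/x = (5·P_x/P_y)^(1/(1/3)), i.e. raised to the 3 power.
With the ratio pinned down, the budget gives x* = M/(P_x + P_y·(y/x)) and y* = (y/x)·x*.
Numerically y/x = 64, so x* = 54/(4 + 5·64) = 0.1667 and y* = 64·0.1667 = 10.6667.
Expenditure on y: 5·10.6667 = 53.3333; share = 0.9877.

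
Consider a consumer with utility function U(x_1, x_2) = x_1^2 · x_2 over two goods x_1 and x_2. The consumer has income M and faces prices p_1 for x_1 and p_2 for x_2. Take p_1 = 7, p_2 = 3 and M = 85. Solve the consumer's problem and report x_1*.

The MRS is 2·x_2/x_1. Set MRS = p_1/p_2.
Rearranging, p_2·x_2 = (1/2)·p_1·x_1. Substituting into the budget gives p_1·x_1·(1 + (1/2)) = M.
Demand: x_1*(p_1,p_2,M) = 2/3·M/p_1 and x_2* = 1/3·M/p_2.
At p_1=7, p_2=3, M=85: x_1* = 2/3·85/7 = 8.0952.

x_1* = 8.0952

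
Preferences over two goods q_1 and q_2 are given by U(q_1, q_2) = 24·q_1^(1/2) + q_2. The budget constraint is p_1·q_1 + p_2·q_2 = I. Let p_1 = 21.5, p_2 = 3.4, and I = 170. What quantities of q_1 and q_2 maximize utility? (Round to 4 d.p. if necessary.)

MU_q_1 = 12/√q_1, MU_q_2 = 1. Tangency: 12/√q_1 = p_1/p_2.
Thus q_1* = (12·p_2/p_1)² — independent of I — with the rest of income spent on q_2.
Plugging in: q_1* = (12·3.4/21.5)² = 3.6012, q_2* = 27.2279.

q_1* = 3.6012, q_2* = 27.2279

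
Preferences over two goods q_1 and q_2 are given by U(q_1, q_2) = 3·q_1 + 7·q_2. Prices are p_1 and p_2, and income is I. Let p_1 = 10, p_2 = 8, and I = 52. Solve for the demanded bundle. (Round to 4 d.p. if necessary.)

q_1* = 0, q_2* = 6.5

q_2 gives more utility per dollar, so spend all income on q_2: q_2* = I/p_2, q_1* = 0.
Numerically: q_1* = 0, q_2* = 6.5.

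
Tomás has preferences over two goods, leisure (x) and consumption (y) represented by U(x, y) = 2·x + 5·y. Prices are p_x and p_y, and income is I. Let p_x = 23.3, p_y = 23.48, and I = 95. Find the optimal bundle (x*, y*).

x* = 0, y* = 4.046

y gives more utility per dollar, so spend all income on y: y* = I/p_y, x* = 0.
Numerically: x* = 0, y* = 4.046.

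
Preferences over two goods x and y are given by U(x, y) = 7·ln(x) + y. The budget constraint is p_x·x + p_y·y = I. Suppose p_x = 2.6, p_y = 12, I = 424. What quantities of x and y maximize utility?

x* = 32.3077, y* = 28.3333

Set MRS = p_x/p_y: (7/x)/1 = p_x/p_y.
So x*(p_x,p_y) = 7·p_y/p_x, independent of income; and y* = (I − 7·p_y)/p_y.
At the given prices: x* = 7·12/2.6 = 32.3077, and y* = 28.3333.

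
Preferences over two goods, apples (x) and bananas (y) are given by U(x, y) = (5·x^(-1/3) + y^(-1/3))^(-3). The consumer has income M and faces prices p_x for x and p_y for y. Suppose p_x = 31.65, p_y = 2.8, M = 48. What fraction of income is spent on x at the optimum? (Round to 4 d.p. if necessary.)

From the CES first-order condition, 5·(y/x)^(4/3) = p_x/p_y.
Solve for the ratio: y/x = [(1/5)·p_x/p_y]^(0.75).
Substitute y = (y/x)·x into the budget: x* = M/(p_x + p_y·(y/x)).
Numerically y/x = 1.843675, so x* = 48/(31.65 + 2.8·1.843675) = 1.3039 and y* = 1.843675·1.3039 = 2.404.
Expenditure on x: 31.65·1.3039 = 41.2688; share = 0.8598.

share on x = 0.8598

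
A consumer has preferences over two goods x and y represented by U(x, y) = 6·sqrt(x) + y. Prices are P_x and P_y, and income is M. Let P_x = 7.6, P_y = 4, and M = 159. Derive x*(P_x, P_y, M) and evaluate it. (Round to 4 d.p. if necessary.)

MU_x = 3/√x, MU_y = 1. Tangency: 3/√x = P_x/P_y.
Thus x* = (3·P_y/P_x)² — independent of M — with the rest of income spent on y.
Plugging in: x* = (3·4/7.6)² = 2.4931.

x* = 2.4931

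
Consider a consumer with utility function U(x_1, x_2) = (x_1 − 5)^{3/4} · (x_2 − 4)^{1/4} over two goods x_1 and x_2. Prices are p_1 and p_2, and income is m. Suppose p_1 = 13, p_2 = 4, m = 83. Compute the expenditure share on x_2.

This is Cobb-Douglas in (x_1−5, x_2−4): tangency gives 0.75·p_2·(x_2−4) = 0.25·p_1·(x_1−5).
Substituting into the budget: x_1* = 5 + 0.75·(m − 5·p_1 − 4·p_2)/p_1, and x_2* = 4 + 0.25·(…)/p_2.
Discretionary income = 83 − 5·13 − 4·4 = 2; x_1* = 5 + 0.75·2/13 = 5.1154; x_2* = 4 + 0.25·2/4 = 4.125.
Expenditure on x_2: 4·4.125 = 16.5; share = 0.1988.

share on x_2 = 0.1988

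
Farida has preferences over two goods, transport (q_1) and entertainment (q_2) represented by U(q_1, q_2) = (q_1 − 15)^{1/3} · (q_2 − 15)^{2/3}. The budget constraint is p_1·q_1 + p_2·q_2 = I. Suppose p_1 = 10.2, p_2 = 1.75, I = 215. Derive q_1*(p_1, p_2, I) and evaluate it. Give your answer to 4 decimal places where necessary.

Discretionary income = 215 − 15·10.2 − 15·1.75 = 35.75; q_1* = 15 + 1/3·35.75/10.2 = 16.1683.

q_1* = 16.1683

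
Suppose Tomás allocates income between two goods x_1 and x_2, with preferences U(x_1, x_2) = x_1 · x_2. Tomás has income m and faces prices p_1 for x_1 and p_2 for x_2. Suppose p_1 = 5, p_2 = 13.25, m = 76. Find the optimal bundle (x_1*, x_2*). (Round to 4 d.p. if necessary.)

The MRS is x_2/x_1. Set MRS = p_1/p_2.
So p_2·x_2 = p_1·x_1; combined with the budget, a share 0.5 of income goes to x_1.
Demand: x_1*(p_1,p_2,m) = 0.5·m/p_1 and x_2* = 0.5·m/p_2.
At p_1=5, p_2=13.25, m=76: x_1* = 0.5·76/5 = 7.6, x_2* = 2.8679.

x_1* = 7.6, x_2* = 2.8679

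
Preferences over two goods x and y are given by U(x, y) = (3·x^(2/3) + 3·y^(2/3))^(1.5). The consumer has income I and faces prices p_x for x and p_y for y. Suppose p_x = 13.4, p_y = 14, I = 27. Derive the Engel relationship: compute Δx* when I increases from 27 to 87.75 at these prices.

From the CES first-order condition, (y/x)^(1/3) = p_x/p_y.
Hence y/x = (p_x/p_y)^(1/(1/3)), i.e. raised to the 3 power.
With the ratio pinned down, the budget gives x* = I/(p_x + p_y·(y/x)) and y* = (y/x)·x*.
Numerically y/x = 0.87686, so x* = 27/(13.4 + 14·0.87686) = 1.0516.
At I' = 87.75: x* = 3.4176. Change: 3.4176 − 1.0516 = 2.366.

Δx* = 2.366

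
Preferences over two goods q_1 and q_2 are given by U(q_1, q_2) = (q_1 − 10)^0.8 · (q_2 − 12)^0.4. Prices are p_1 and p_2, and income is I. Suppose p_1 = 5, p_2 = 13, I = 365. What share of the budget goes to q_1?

share on q_1 = 0.4274

MRS = 2·(q_2−12)/(q_1−10). Tangency with p_1/p_2 gives q_2−12 = (1/2)·(p_1/p_2)·(q_1−10).
After buying the subsistence bundle (10, 12), a share 2/3 of the remaining income goes to q_1: q_1* = 10 + 2/3·(I − 10p_1 − 12p_2)/p_1.
Discretionary income = 365 − 10·5 − 12·13 = 159; q_1* = 10 + 2/3·159/5 = 31.2; q_2* = 12 + 1/3·159/13 = 16.0769.
Expenditure on q_1: 5·31.2 = 156; share = 0.4274.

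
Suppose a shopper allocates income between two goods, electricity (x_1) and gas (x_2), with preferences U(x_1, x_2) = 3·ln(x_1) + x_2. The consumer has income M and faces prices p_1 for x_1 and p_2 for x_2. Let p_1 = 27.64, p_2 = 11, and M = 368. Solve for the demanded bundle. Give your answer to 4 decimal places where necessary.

At the given prices: x_1* = 3·11/27.64 = 1.1939, and x_2* = 30.4545.

x_1* = 1.1939, x_2* = 30.4545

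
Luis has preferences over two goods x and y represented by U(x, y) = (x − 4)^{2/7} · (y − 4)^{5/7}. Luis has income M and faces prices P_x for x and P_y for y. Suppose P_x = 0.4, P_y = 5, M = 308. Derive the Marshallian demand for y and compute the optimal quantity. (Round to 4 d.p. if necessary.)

This is Cobb-Douglas in (x−4, y−4): tangency gives 2/7·P_y·(y−4) = 5/7·P_x·(x−4).
Substituting into the budget: x* = 4 + 2/7·(M − 4·P_x − 4·P_y)/P_x, and y* = 4 + 5/7·(…)/P_y.
Discretionary income = 308 − 4·0.4 − 4·5 = 286.4; y* = 4 + 5/7·286.4/5 = 44.9143.

y* = 44.9143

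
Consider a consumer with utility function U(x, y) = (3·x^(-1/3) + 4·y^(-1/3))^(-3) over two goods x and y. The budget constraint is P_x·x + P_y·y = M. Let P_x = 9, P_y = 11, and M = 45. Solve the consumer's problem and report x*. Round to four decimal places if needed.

x* = 2.1695

MU_x ∝ 3·x^(-4/3), MU_y ∝ 4·y^(-4/3), so MRS = (3/4)·(y/x)^(4/3) = P_x/P_y.
Solve for the ratio: y/x = [(4/3)·P_x/P_y]^(0.75).
With the ratio pinned down, the budget gives x* = M/(P_x + P_y·(y/x)) and y* = (y/x)·x*.
Numerically y/x = 1.067435, so x* = 45/(9 + 11·1.067435) = 2.1695.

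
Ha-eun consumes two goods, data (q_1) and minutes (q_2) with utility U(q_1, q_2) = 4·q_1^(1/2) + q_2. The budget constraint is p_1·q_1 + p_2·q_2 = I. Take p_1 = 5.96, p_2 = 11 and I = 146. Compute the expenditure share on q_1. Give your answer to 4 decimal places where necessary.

Solve: √q_1 = 2·p_2/p_1, so q_1*(p_1,p_2) = (2·p_2/p_1)², and q_2* = (I − p_1·q_1*)/p_2.
Plugging in: q_1* = (2·11/5.96)² = 13.6255, q_2* = 5.8902.
Expenditure on q_1: 5.96·13.6255 = 81.2081; share = 0.5562.

share on q_1 = 0.5562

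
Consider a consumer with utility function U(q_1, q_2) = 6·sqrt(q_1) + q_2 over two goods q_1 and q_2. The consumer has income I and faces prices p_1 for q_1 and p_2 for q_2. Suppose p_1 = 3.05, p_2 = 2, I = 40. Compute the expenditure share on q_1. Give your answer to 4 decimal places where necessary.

share on q_1 = 0.2951

Thus q_1* = (3·p_2/p_1)² — independent of I — with the rest of income spent on q_2.
Plugging in: q_1* = (3·2/3.05)² = 3.8699, q_2* = 14.0984.
Expenditure on q_1: 3.05·3.8699 = 11.8033; share = 0.2951.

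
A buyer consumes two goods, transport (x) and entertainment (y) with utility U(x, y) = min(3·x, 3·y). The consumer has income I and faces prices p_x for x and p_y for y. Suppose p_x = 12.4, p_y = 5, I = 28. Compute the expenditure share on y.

With perfect complements, no substitution: consume in ratio x:y = 3:3.
Budget: p_x·x + p_y·x = I, so (3·p_x + 3·p_y)·x = 3·I.
Demand: x*(p_x,p_y,I) = 3·I/(3·p_x + 3·p_y), y* = 3·I/(3·p_x + 3·p_y).
Here 3·12.4 + 3·5 = 52.2, giving x* = 1.6092 and y* = 1.6092.
Expenditure on y: 5·1.6092 = 8.046; share = 0.2874.

share on y = 0.2874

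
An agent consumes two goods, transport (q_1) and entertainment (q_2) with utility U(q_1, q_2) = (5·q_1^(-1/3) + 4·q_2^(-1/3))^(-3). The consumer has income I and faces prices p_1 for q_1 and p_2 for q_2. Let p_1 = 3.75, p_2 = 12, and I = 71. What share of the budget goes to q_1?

share on q_1 = 0.4692

Numerically q_2/q_1 = 0.353553, so q_1* = 71/(3.75 + 12·0.353553) = 8.8832 and q_2* = 0.353553·8.8832 = 3.1407.
Expenditure on q_1: 3.75·8.8832 = 33.3119; share = 0.4692.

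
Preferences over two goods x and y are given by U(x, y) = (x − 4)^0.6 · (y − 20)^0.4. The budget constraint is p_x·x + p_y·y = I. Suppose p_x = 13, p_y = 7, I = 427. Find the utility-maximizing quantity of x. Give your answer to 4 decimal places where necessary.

Let x' = x−4, y' = y−20. MRS = (3/2)·y'/x' = p_x/p_y.
After buying the subsistence bundle (4, 20), a share 0.6 of the remaining income goes to x: x* = 4 + 0.6·(I − 4p_x − 20p_y)/p_x.
Discretionary income = 427 − 4·13 − 20·7 = 235; x* = 4 + 0.6·235/13 = 14.8462.

x* = 14.8462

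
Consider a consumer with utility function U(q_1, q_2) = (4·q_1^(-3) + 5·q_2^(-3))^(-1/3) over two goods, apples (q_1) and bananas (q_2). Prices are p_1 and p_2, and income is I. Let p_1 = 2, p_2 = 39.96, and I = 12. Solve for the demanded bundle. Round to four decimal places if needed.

From the CES first-order condition, (4/5)·(q_2/q_1)^(4) = p_1/p_2.
Hence q_2/q_1 = ((5/4)·p_1/p_2)^(1/(4)), i.e. raised to the 0.25 power.
With the ratio pinned down, the budget gives q_1* = I/(p_1 + p_2·(q_2/q_1)) and q_2* = (q_2/q_1)·q_1*.
Numerically q_2/q_1 = 0.500125, so q_1* = 12/(2 + 39.96·0.500125) = 0.5458 and q_2* = 0.500125·0.5458 = 0.273.

q_1* = 0.5458, q_2* = 0.273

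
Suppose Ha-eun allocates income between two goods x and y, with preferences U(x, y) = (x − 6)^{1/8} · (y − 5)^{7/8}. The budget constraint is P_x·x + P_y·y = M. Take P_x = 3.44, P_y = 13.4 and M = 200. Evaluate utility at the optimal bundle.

MRS = (1/7)·(y−5)/(x−6). Tangency with P_x/P_y gives y−5 = 7·(P_x/P_y)·(x−6).
Substituting into the budget: x* = 6 + 0.125·(M − 6·P_x − 5·P_y)/P_x, and y* = 5 + 0.875·(…)/P_y.
Discretionary income = 200 − 6·3.44 − 5·13.4 = 112.36; x* = 6 + 0.125·112.36/3.44 = 10.0828; y* = 5 + 0.875·112.36/13.4 = 12.3369.
Utility at the optimum: U(10.0828, 12.3369) = 6.8186.

V = 6.8186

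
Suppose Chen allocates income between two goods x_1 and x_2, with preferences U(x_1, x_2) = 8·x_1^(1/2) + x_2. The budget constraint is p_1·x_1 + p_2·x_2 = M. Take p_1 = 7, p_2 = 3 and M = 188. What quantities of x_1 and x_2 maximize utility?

MU_x_1 = 4/√x_1, MU_x_2 = 1. Tangency: 4/√x_1 = p_1/p_2.
Thus x_1* = (4·p_2/p_1)² — independent of M — with the rest of income spent on x_2.
Plugging in: x_1* = (4·3/7)² = 2.9388, x_2* = 55.8095.

x_1* = 2.9388, x_2* = 55.8095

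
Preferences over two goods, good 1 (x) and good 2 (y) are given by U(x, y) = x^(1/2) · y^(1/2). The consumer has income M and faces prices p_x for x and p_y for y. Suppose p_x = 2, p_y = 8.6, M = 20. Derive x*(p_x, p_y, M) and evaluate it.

The MRS is y/x. Set MRS = p_x/p_y.
So 0.5·p_y·y = 0.5·p_x·x; combined with the budget, a share 0.5 of income goes to x.
Demand: x*(p_x,p_y,M) = 0.5·M/p_x and y* = 0.5·M/p_y.
At p_x=2, p_y=8.6, M=20: x* = 0.5·20/2 = 5.

x* = 5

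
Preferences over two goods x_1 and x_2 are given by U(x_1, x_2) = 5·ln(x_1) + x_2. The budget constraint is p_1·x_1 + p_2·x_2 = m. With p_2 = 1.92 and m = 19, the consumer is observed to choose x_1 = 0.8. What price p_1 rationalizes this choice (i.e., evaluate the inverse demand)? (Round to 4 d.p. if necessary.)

p_1 = 12

MU_x_1 = 5/x_1, MU_x_2 = 1. Tangency: 5/x_1 = p_1/p_2.
So x_1*(p_1,p_2) = 5·p_2/p_1, independent of income; and x_2* = (m − 5·p_2)/p_2.
Set x_1* = 0.8 in the demand function and solve for p_1: p_1 = 12.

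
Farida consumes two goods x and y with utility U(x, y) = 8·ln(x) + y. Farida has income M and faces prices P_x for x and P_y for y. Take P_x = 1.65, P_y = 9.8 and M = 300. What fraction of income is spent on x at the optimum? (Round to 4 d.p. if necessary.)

MU_x = 8/x, MU_y = 1. Tangency: 8/x = P_x/P_y.
So x*(P_x,P_y) = 8·P_y/P_x, independent of income; and y* = (M − 8·P_y)/P_y.
At the given prices: x* = 8·9.8/1.65 = 47.5152, and y* = 22.6122.
Expenditure on x: 1.65·47.5152 = 78.4; share = 0.2613.

share on x = 0.2613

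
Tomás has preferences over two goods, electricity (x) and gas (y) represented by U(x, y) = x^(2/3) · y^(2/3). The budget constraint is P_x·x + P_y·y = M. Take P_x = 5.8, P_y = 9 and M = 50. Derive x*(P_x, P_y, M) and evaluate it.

x* = 4.3103

MU_x/MU_y = (2/3·y)/(2/3·x); tangency sets this equal to P_x/P_y.
So 2/3·P_y·y = 2/3·P_x·x; combined with the budget, a share 0.5 of income goes to x.
Demand: x*(P_x,P_y,M) = 0.5·M/P_x and y* = 0.5·M/P_y.
At P_x=5.8, P_y=9, M=50: x* = 0.5·50/5.8 = 4.3103.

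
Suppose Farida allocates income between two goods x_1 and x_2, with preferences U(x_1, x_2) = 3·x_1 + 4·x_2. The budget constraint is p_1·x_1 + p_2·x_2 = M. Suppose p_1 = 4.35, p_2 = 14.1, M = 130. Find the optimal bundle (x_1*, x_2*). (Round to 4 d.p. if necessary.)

Linear utility — the consumer picks whichever good has higher MU/price: 3/4.35 = 0.6897 vs 4/14.1 = 0.2837.
x_1 gives more utility per dollar, so spend all income on x_1: x_1* = M/p_1, x_2* = 0.
Numerically: x_1* = 29.8851, x_2* = 0.

x_1* = 29.8851, x_2* = 0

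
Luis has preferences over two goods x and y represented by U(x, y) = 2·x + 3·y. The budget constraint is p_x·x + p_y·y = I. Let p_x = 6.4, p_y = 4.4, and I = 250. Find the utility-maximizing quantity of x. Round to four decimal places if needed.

Perfect substitutes: compare marginal utility per dollar. 2/p_x vs 3/p_y → 0.3125 vs 0.6818.
y gives more utility per dollar, so spend all income on y: y* = I/p_y, x* = 0.
Numerically: x* = 0, y* = 56.8182.

x* = 0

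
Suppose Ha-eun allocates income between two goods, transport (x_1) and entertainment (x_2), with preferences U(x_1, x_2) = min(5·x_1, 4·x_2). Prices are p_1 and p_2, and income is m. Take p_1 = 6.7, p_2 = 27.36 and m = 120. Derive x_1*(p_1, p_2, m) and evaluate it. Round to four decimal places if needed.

x_1* = 2.934

Demand: x_1*(p_1,p_2,m) = 4·m/(4·p_1 + 5·p_2), x_2* = 5·m/(4·p_1 + 5·p_2).
Here 4·6.7 + 5·27.36 = 163.6, giving x_1* = 2.934.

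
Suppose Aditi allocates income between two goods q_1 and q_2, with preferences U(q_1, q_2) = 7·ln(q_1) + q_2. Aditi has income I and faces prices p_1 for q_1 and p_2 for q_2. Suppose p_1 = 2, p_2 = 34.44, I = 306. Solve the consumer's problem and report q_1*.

MU_q_1 = 7/q_1, MU_q_2 = 1. Tangency: 7/q_1 = p_1/p_2.
So q_1*(p_1,p_2) = 7·p_2/p_1, independent of income; and q_2* = (I − 7·p_2)/p_2.
At the given prices: q_1* = 7·34.44/2 = 120.54.

q_1* = 120.54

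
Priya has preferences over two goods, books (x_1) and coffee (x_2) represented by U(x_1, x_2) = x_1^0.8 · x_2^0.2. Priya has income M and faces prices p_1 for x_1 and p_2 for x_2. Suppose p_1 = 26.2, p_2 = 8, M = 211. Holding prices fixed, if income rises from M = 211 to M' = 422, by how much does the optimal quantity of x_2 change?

Δx_2* = 5.275

The MRS is 4·x_2/x_1. Set MRS = p_1/p_2.
So 0.8·p_2·x_2 = 0.2·p_1·x_1; combined with the budget, a share 0.8 of income goes to x_1.
Demand: x_1*(p_1,p_2,M) = 0.8·M/p_1 and x_2* = 0.2·M/p_2.
At p_1=26.2, p_2=8, M=211: x_2* = 0.2·211/8 = 5.275.
At M' = 422: x_2* = 10.55. Change: 10.55 − 5.275 = 5.275.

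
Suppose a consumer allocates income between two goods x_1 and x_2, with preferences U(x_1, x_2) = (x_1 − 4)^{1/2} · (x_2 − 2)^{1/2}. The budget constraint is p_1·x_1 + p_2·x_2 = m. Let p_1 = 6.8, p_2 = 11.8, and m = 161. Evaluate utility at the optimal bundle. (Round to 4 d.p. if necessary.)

Discretionary income = 161 − 4·6.8 − 2·11.8 = 110.2; x_1* = 4 + 0.5·110.2/6.8 = 12.1029; x_2* = 2 + 0.5·110.2/11.8 = 6.6695.
Utility at the optimum: U(12.1029, 6.6695) = 6.1511.

V = 6.1511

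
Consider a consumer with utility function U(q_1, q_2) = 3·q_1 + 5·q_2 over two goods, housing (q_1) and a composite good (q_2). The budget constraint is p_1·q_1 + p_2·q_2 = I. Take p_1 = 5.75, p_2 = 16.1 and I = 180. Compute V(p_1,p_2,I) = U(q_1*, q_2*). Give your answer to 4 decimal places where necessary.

V = 93.913

Linear utility — the consumer picks whichever good has higher MU/price: 3/5.75 = 0.5217 vs 5/16.1 = 0.3106.
q_1 gives more utility per dollar, so spend all income on q_1: q_1* = I/p_1, q_2* = 0.
Numerically: q_1* = 31.3043, q_2* = 0.
Utility at the optimum: U(31.3043, 0) = 93.913.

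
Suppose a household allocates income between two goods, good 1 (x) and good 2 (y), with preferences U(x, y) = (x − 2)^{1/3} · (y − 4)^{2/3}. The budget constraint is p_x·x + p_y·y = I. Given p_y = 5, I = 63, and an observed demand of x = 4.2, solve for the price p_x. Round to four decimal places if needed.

p_x = 5

Let x' = x−2, y' = y−4. MRS = (1/2)·y'/x' = p_x/p_y.
After buying the subsistence bundle (2, 4), a share 1/3 of the remaining income goes to x: x* = 2 + 1/3·(I − 2p_x − 4p_y)/p_x.
Set x* = 4.2 in the demand function and solve for p_x: p_x = 5.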